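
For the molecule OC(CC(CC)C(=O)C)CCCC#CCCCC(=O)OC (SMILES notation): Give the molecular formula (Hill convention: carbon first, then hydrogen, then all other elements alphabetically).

Walk through each heavy atom and fill implicit hydrogens from standard valence (C 4, N 3, O 2, S 2, halogen 1):
  atom 1: O, bond orders sum to 1 (valence 2) → 1 H
  atom 2: C, bond orders sum to 3 (valence 4) → 1 H
  atom 3: C, bond orders sum to 2 (valence 4) → 2 H
  atom 4: C, bond orders sum to 3 (valence 4) → 1 H
  atom 5: C, bond orders sum to 2 (valence 4) → 2 H
  atom 6: C, bond orders sum to 1 (valence 4) → 3 H
  atom 7: C, bond orders sum to 4 (valence 4) → 0 H
  atom 8: O, bond orders sum to 2 (valence 2) → 0 H
  atom 9: C, bond orders sum to 1 (valence 4) → 3 H
  atom 10: C, bond orders sum to 2 (valence 4) → 2 H
  atom 11: C, bond orders sum to 2 (valence 4) → 2 H
  atom 12: C, bond orders sum to 2 (valence 4) → 2 H
  atom 13: C, bond orders sum to 4 (valence 4) → 0 H
  atom 14: C, bond orders sum to 4 (valence 4) → 0 H
  atom 15: C, bond orders sum to 2 (valence 4) → 2 H
  atom 16: C, bond orders sum to 2 (valence 4) → 2 H
  atom 17: C, bond orders sum to 2 (valence 4) → 2 H
  atom 18: C, bond orders sum to 4 (valence 4) → 0 H
  atom 19: O, bond orders sum to 2 (valence 2) → 0 H
  atom 20: O, bond orders sum to 2 (valence 2) → 0 H
  atom 21: C, bond orders sum to 1 (valence 4) → 3 H
Totals → C:17, H:28, O:4.

C17H28O4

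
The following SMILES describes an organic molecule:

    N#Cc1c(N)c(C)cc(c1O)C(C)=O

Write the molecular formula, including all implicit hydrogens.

C10H10N2O2

Walk through each heavy atom and fill implicit hydrogens from standard valence (C 4, N 3, O 2, S 2, halogen 1); for lowercase aromatic atoms, an aromatic c carries 1 H when it has two neighbours and 0 H with three, and aromatic n carries 0 H:
  atom 1: N, bond orders sum to 3 (valence 3) → 0 H
  atom 2: C, bond orders sum to 4 (valence 4) → 0 H
  atom 3: aromatic c, 3 neighbours → 0 H
  atom 4: aromatic c, 3 neighbours → 0 H
  atom 5: N, bond orders sum to 1 (valence 3) → 2 H
  atom 6: aromatic c, 3 neighbours → 0 H
  atom 7: C, bond orders sum to 1 (valence 4) → 3 H
  atom 8: aromatic c, 2 neighbours → 1 H
  atom 9: aromatic c, 3 neighbours → 0 H
  atom 10: aromatic c, 3 neighbours → 0 H
  atom 11: O, bond orders sum to 1 (valence 2) → 1 H
  atom 12: C, bond orders sum to 4 (valence 4) → 0 H
  atom 13: C, bond orders sum to 1 (valence 4) → 3 H
  atom 14: O, bond orders sum to 2 (valence 2) → 0 H
Totals → C:10, H:10, N:2, O:2.
In Hill order: C10H10N2O2.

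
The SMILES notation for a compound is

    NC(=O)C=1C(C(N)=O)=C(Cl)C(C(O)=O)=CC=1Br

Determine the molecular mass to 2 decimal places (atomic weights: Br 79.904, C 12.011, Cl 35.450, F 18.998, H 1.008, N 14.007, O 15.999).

First, the molecular formula is C9H6BrClN2O4 (counting implicit H from valence).
  Br: 1 × 79.904 = 79.904
  C: 9 × 12.011 = 108.099
  Cl: 1 × 35.450 = 35.450
  H: 6 × 1.008 = 6.048
  N: 2 × 14.007 = 28.014
  O: 4 × 15.999 = 63.996
Sum: 1×79.904 + 9×12.011 + 1×35.450 + 6×1.008 + 2×14.007 + 4×15.999 = 321.511 → 321.51 g/mol.

321.51 g/mol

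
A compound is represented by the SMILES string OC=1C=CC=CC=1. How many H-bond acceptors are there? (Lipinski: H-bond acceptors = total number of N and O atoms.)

1

N atoms: 0; O atoms: 1.
Lipinski HBA = 0 + 1 = 1.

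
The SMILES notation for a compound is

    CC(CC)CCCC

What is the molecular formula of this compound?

C8H18

Walk through each heavy atom and fill implicit hydrogens from standard valence (C 4, N 3, O 2, S 2, halogen 1):
  atom 1: C, bond orders sum to 1 (valence 4) → 3 H
  atom 2: C, bond orders sum to 3 (valence 4) → 1 H
  atom 3: C, bond orders sum to 2 (valence 4) → 2 H
  atom 4: C, bond orders sum to 1 (valence 4) → 3 H
  atom 5: C, bond orders sum to 2 (valence 4) → 2 H
  atom 6: C, bond orders sum to 2 (valence 4) → 2 H
  atom 7: C, bond orders sum to 2 (valence 4) → 2 H
  atom 8: C, bond orders sum to 1 (valence 4) → 3 H
Totals → C:8, H:18.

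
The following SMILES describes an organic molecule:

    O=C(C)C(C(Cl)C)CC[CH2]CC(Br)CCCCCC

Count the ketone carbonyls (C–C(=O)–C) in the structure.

1

The ketone motif appears at heavy-atom position 2 in the SMILES.
Ketone count: 1.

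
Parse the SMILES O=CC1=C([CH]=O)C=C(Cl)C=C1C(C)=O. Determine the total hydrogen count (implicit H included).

7

Walk through each heavy atom and fill implicit hydrogens from standard valence (C 4, N 3, O 2, S 2, halogen 1):
  atom 1: O, bond orders sum to 2 (valence 2) → 0 H
  atom 2: C, bond orders sum to 3 (valence 4) → 1 H
  atom 3: C, bond orders sum to 4 (valence 4) → 0 H
  atom 4: C, bond orders sum to 4 (valence 4) → 0 H
  atom 5: C with explicit H count 1
  atom 6: O, bond orders sum to 2 (valence 2) → 0 H
  atom 7: C, bond orders sum to 3 (valence 4) → 1 H
  atom 8: C, bond orders sum to 4 (valence 4) → 0 H
  atom 9: Cl (halogen, monovalent) → 0 H
  atom 10: C, bond orders sum to 3 (valence 4) → 1 H
  atom 11: C, bond orders sum to 4 (valence 4) → 0 H
  atom 12: C, bond orders sum to 4 (valence 4) → 0 H
  atom 13: C, bond orders sum to 1 (valence 4) → 3 H
  atom 14: O, bond orders sum to 2 (valence 2) → 0 H
Total hydrogens: 7.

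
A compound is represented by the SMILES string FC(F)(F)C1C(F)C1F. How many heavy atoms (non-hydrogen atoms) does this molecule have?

Every atom symbol written in the SMILES (organic subset) is one heavy atom; implicit H are not written.
Heavy atoms by element → C:4, F:5.
Total: 9.

9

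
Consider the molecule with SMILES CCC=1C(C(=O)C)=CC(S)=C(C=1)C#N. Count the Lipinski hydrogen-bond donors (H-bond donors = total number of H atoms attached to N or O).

Donors: find every N or O and count the H atoms it carries.
  atom 6 (O): bond orders sum to 2 → 0 H
  atom 14 (N): bond orders sum to 3 → 0 H
Lipinski HBD = 0.

0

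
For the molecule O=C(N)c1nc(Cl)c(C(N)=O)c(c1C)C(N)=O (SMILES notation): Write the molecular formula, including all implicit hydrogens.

C9H9ClN4O3

Walk through each heavy atom and fill implicit hydrogens from standard valence (C 4, N 3, O 2, S 2, halogen 1); for lowercase aromatic atoms, an aromatic c carries 1 H when it has two neighbours and 0 H with three, and aromatic n carries 0 H:
  atom 1: O, bond orders sum to 2 (valence 2) → 0 H
  atom 2: C, bond orders sum to 4 (valence 4) → 0 H
  atom 3: N, bond orders sum to 1 (valence 3) → 2 H
  atom 4: aromatic c, 3 neighbours → 0 H
  atom 5: aromatic n, 2 neighbours → 0 H
  atom 6: aromatic c, 3 neighbours → 0 H
  atom 7: Cl (halogen, monovalent) → 0 H
  atom 8: aromatic c, 3 neighbours → 0 H
  atom 9: C, bond orders sum to 4 (valence 4) → 0 H
  atom 10: N, bond orders sum to 1 (valence 3) → 2 H
  atom 11: O, bond orders sum to 2 (valence 2) → 0 H
  atom 12: aromatic c, 3 neighbours → 0 H
  atom 13: aromatic c, 3 neighbours → 0 H
  atom 14: C, bond orders sum to 1 (valence 4) → 3 H
  atom 15: C, bond orders sum to 4 (valence 4) → 0 H
  atom 16: N, bond orders sum to 1 (valence 3) → 2 H
  atom 17: O, bond orders sum to 2 (valence 2) → 0 H
Totals → C:9, H:9, Cl:1, N:4, O:3.
In Hill order: C9H9ClN4O3.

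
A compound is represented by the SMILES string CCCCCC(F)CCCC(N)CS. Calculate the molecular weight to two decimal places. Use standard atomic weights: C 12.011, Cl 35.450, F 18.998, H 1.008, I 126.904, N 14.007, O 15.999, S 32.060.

First, the molecular formula is C11H24FNS (counting implicit H from valence).
  C: 11 × 12.011 = 132.121
  F: 1 × 18.998 = 18.998
  H: 24 × 1.008 = 24.192
  N: 1 × 14.007 = 14.007
  S: 1 × 32.060 = 32.060
Sum: 11×12.011 + 1×18.998 + 24×1.008 + 1×14.007 + 1×32.060 = 221.378 → 221.38 g/mol.

221.38 g/mol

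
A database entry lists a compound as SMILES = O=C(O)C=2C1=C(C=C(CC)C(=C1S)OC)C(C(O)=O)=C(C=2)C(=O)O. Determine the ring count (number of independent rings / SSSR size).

In SMILES, each pair of matching ring-closure digits denotes one ring-closing bond; the number of such bonds equals the number of independent rings.
Ring-closure bonds here: 2.

2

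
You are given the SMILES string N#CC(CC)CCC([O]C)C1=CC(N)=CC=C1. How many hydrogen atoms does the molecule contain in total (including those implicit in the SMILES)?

20

Walk through each heavy atom and fill implicit hydrogens from standard valence (C 4, N 3, O 2, S 2, halogen 1):
  atom 1: N, bond orders sum to 3 (valence 3) → 0 H
  atom 2: C, bond orders sum to 4 (valence 4) → 0 H
  atom 3: C, bond orders sum to 3 (valence 4) → 1 H
  atom 4: C, bond orders sum to 2 (valence 4) → 2 H
  atom 5: C, bond orders sum to 1 (valence 4) → 3 H
  atom 6: C, bond orders sum to 2 (valence 4) → 2 H
  atom 7: C, bond orders sum to 2 (valence 4) → 2 H
  atom 8: C, bond orders sum to 3 (valence 4) → 1 H
  atom 9: O with explicit H count 0
  atom 10: C, bond orders sum to 1 (valence 4) → 3 H
  atom 11: C, bond orders sum to 4 (valence 4) → 0 H
  atom 12: C, bond orders sum to 3 (valence 4) → 1 H
  atom 13: C, bond orders sum to 4 (valence 4) → 0 H
  atom 14: N, bond orders sum to 1 (valence 3) → 2 H
  atom 15: C, bond orders sum to 3 (valence 4) → 1 H
  atom 16: C, bond orders sum to 3 (valence 4) → 1 H
  atom 17: C, bond orders sum to 3 (valence 4) → 1 H
Total hydrogens: 20.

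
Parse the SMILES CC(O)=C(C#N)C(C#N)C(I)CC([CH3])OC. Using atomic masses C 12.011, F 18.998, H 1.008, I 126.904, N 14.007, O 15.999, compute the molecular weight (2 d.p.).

First, the molecular formula is C11H15IN2O2 (counting implicit H from valence).
  C: 11 × 12.011 = 132.121
  H: 15 × 1.008 = 15.120
  I: 1 × 126.904 = 126.904
  N: 2 × 14.007 = 28.014
  O: 2 × 15.999 = 31.998
Sum: 11×12.011 + 15×1.008 + 1×126.904 + 2×14.007 + 2×15.999 = 334.157 → 334.16 g/mol.

334.16 g/mol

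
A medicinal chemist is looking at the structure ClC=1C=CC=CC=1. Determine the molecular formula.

Walk through each heavy atom and fill implicit hydrogens from standard valence (C 4, N 3, O 2, S 2, halogen 1):
  atom 1: Cl (halogen, monovalent) → 0 H
  atom 2: C, bond orders sum to 4 (valence 4) → 0 H
  atom 3: C, bond orders sum to 3 (valence 4) → 1 H
  atom 4: C, bond orders sum to 3 (valence 4) → 1 H
  atom 5: C, bond orders sum to 3 (valence 4) → 1 H
  atom 6: C, bond orders sum to 3 (valence 4) → 1 H
  atom 7: C, bond orders sum to 3 (valence 4) → 1 H
Totals → C:6, H:5, Cl:1.
In Hill order: C6H5Cl.

C6H5Cl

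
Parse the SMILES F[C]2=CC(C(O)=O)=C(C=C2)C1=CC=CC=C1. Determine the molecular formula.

Walk through each heavy atom and fill implicit hydrogens from standard valence (C 4, N 3, O 2, S 2, halogen 1):
  atom 1: F (halogen, monovalent) → 0 H
  atom 2: C with explicit H count 0
  atom 3: C, bond orders sum to 3 (valence 4) → 1 H
  atom 4: C, bond orders sum to 4 (valence 4) → 0 H
  atom 5: C, bond orders sum to 4 (valence 4) → 0 H
  atom 6: O, bond orders sum to 1 (valence 2) → 1 H
  atom 7: O, bond orders sum to 2 (valence 2) → 0 H
  atom 8: C, bond orders sum to 4 (valence 4) → 0 H
  atom 9: C, bond orders sum to 3 (valence 4) → 1 H
  atom 10: C, bond orders sum to 3 (valence 4) → 1 H
  atom 11: C, bond orders sum to 4 (valence 4) → 0 H
  atom 12: C, bond orders sum to 3 (valence 4) → 1 H
  atom 13: C, bond orders sum to 3 (valence 4) → 1 H
  atom 14: C, bond orders sum to 3 (valence 4) → 1 H
  atom 15: C, bond orders sum to 3 (valence 4) → 1 H
  atom 16: C, bond orders sum to 3 (valence 4) → 1 H
Totals → C:13, H:9, F:1, O:2.
In Hill order: C13H9FO2.

C13H9FO2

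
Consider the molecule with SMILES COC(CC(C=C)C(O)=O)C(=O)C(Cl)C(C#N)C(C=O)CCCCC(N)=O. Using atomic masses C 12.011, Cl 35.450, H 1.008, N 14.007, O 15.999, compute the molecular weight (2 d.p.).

400.86 g/mol

First, the molecular formula is C18H25ClN2O6 (counting implicit H from valence).
  C: 18 × 12.011 = 216.198
  Cl: 1 × 35.450 = 35.450
  H: 25 × 1.008 = 25.200
  N: 2 × 14.007 = 28.014
  O: 6 × 15.999 = 95.994
Sum: 18×12.011 + 1×35.450 + 25×1.008 + 2×14.007 + 6×15.999 = 400.856 → 400.86 g/mol.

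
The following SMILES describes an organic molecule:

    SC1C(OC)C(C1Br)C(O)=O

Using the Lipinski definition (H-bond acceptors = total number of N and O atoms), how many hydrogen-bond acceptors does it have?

3

N atoms: 0; O atoms: 3.
Lipinski HBA = 0 + 3 = 3.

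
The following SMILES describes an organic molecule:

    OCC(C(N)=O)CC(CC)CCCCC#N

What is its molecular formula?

Walk through each heavy atom and fill implicit hydrogens from standard valence (C 4, N 3, O 2, S 2, halogen 1):
  atom 1: O, bond orders sum to 1 (valence 2) → 1 H
  atom 2: C, bond orders sum to 2 (valence 4) → 2 H
  atom 3: C, bond orders sum to 3 (valence 4) → 1 H
  atom 4: C, bond orders sum to 4 (valence 4) → 0 H
  atom 5: N, bond orders sum to 1 (valence 3) → 2 H
  atom 6: O, bond orders sum to 2 (valence 2) → 0 H
  atom 7: C, bond orders sum to 2 (valence 4) → 2 H
  atom 8: C, bond orders sum to 3 (valence 4) → 1 H
  atom 9: C, bond orders sum to 2 (valence 4) → 2 H
  atom 10: C, bond orders sum to 1 (valence 4) → 3 H
  atom 11: C, bond orders sum to 2 (valence 4) → 2 H
  atom 12: C, bond orders sum to 2 (valence 4) → 2 H
  atom 13: C, bond orders sum to 2 (valence 4) → 2 H
  atom 14: C, bond orders sum to 2 (valence 4) → 2 H
  atom 15: C, bond orders sum to 4 (valence 4) → 0 H
  atom 16: N, bond orders sum to 3 (valence 3) → 0 H
Totals → C:12, H:22, N:2, O:2.
In Hill order: C12H22N2O2.

C12H22N2O2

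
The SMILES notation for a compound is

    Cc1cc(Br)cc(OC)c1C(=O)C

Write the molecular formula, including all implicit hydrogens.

Walk through each heavy atom and fill implicit hydrogens from standard valence (C 4, N 3, O 2, S 2, halogen 1); for lowercase aromatic atoms, an aromatic c carries 1 H when it has two neighbours and 0 H with three, and aromatic n carries 0 H:
  atom 1: C, bond orders sum to 1 (valence 4) → 3 H
  atom 2: aromatic c, 3 neighbours → 0 H
  atom 3: aromatic c, 2 neighbours → 1 H
  atom 4: aromatic c, 3 neighbours → 0 H
  atom 5: Br (halogen, monovalent) → 0 H
  atom 6: aromatic c, 2 neighbours → 1 H
  atom 7: aromatic c, 3 neighbours → 0 H
  atom 8: O, bond orders sum to 2 (valence 2) → 0 H
  atom 9: C, bond orders sum to 1 (valence 4) → 3 H
  atom 10: aromatic c, 3 neighbours → 0 H
  atom 11: C, bond orders sum to 4 (valence 4) → 0 H
  atom 12: O, bond orders sum to 2 (valence 2) → 0 H
  atom 13: C, bond orders sum to 1 (valence 4) → 3 H
Totals → C:10, H:11, Br:1, O:2.

C10H11BrO2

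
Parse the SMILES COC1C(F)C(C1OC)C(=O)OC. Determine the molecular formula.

Walk through each heavy atom and fill implicit hydrogens from standard valence (C 4, N 3, O 2, S 2, halogen 1):
  atom 1: C, bond orders sum to 1 (valence 4) → 3 H
  atom 2: O, bond orders sum to 2 (valence 2) → 0 H
  atom 3: C, bond orders sum to 3 (valence 4) → 1 H
  atom 4: C, bond orders sum to 3 (valence 4) → 1 H
  atom 5: F (halogen, monovalent) → 0 H
  atom 6: C, bond orders sum to 3 (valence 4) → 1 H
  atom 7: C, bond orders sum to 3 (valence 4) → 1 H
  atom 8: O, bond orders sum to 2 (valence 2) → 0 H
  atom 9: C, bond orders sum to 1 (valence 4) → 3 H
  atom 10: C, bond orders sum to 4 (valence 4) → 0 H
  atom 11: O, bond orders sum to 2 (valence 2) → 0 H
  atom 12: O, bond orders sum to 2 (valence 2) → 0 H
  atom 13: C, bond orders sum to 1 (valence 4) → 3 H
Totals → C:8, H:13, F:1, O:4.

C8H13FO4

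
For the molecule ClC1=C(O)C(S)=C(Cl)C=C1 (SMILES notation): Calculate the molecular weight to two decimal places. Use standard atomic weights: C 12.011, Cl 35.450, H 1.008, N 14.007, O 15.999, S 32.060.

First, the molecular formula is C6H4Cl2OS (counting implicit H from valence).
  C: 6 × 12.011 = 72.066
  Cl: 2 × 35.450 = 70.900
  H: 4 × 1.008 = 4.032
  O: 1 × 15.999 = 15.999
  S: 1 × 32.060 = 32.060
Sum: 6×12.011 + 2×35.450 + 4×1.008 + 1×15.999 + 1×32.060 = 195.057 → 195.06 g/mol.

195.06 g/mol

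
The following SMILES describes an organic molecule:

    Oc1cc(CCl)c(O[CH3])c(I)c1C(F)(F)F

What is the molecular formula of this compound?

C9H7ClF3IO2

Walk through each heavy atom and fill implicit hydrogens from standard valence (C 4, N 3, O 2, S 2, halogen 1); for lowercase aromatic atoms, an aromatic c carries 1 H when it has two neighbours and 0 H with three, and aromatic n carries 0 H:
  atom 1: O, bond orders sum to 1 (valence 2) → 1 H
  atom 2: aromatic c, 3 neighbours → 0 H
  atom 3: aromatic c, 2 neighbours → 1 H
  atom 4: aromatic c, 3 neighbours → 0 H
  atom 5: C, bond orders sum to 2 (valence 4) → 2 H
  atom 6: Cl (halogen, monovalent) → 0 H
  atom 7: aromatic c, 3 neighbours → 0 H
  atom 8: O, bond orders sum to 2 (valence 2) → 0 H
  atom 9: C with explicit H count 3
  atom 10: aromatic c, 3 neighbours → 0 H
  atom 11: I (halogen, monovalent) → 0 H
  atom 12: aromatic c, 3 neighbours → 0 H
  atom 13: C, bond orders sum to 4 (valence 4) → 0 H
  atom 14: F (halogen, monovalent) → 0 H
  atom 15: F (halogen, monovalent) → 0 H
  atom 16: F (halogen, monovalent) → 0 H
Totals → C:9, H:7, Cl:1, F:3, I:1, O:2.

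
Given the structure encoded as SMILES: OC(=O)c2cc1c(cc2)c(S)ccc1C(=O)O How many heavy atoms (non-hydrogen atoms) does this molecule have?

17

Every atom symbol written in the SMILES (organic subset) is one heavy atom; implicit H are not written.
Heavy atoms by element → C:12, O:4, S:1.
Total: 17.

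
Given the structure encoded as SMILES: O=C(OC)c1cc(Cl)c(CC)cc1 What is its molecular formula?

Walk through each heavy atom and fill implicit hydrogens from standard valence (C 4, N 3, O 2, S 2, halogen 1); for lowercase aromatic atoms, an aromatic c carries 1 H when it has two neighbours and 0 H with three, and aromatic n carries 0 H:
  atom 1: O, bond orders sum to 2 (valence 2) → 0 H
  atom 2: C, bond orders sum to 4 (valence 4) → 0 H
  atom 3: O, bond orders sum to 2 (valence 2) → 0 H
  atom 4: C, bond orders sum to 1 (valence 4) → 3 H
  atom 5: aromatic c, 3 neighbours → 0 H
  atom 6: aromatic c, 2 neighbours → 1 H
  atom 7: aromatic c, 3 neighbours → 0 H
  atom 8: Cl (halogen, monovalent) → 0 H
  atom 9: aromatic c, 3 neighbours → 0 H
  atom 10: C, bond orders sum to 2 (valence 4) → 2 H
  atom 11: C, bond orders sum to 1 (valence 4) → 3 H
  atom 12: aromatic c, 2 neighbours → 1 H
  atom 13: aromatic c, 2 neighbours → 1 H
Totals → C:10, H:11, Cl:1, O:2.
In Hill order: C10H11ClO2.

C10H11ClO2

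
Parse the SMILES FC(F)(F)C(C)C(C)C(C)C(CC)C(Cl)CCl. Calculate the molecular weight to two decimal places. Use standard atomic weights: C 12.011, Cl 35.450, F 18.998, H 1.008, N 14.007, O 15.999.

293.19 g/mol

First, the molecular formula is C12H21Cl2F3 (counting implicit H from valence).
  C: 12 × 12.011 = 144.132
  Cl: 2 × 35.450 = 70.900
  F: 3 × 18.998 = 56.994
  H: 21 × 1.008 = 21.168
Sum: 12×12.011 + 2×35.450 + 3×18.998 + 21×1.008 = 293.194 → 293.19 g/mol.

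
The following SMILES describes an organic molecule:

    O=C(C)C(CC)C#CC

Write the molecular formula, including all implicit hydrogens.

Walk through each heavy atom and fill implicit hydrogens from standard valence (C 4, N 3, O 2, S 2, halogen 1):
  atom 1: O, bond orders sum to 2 (valence 2) → 0 H
  atom 2: C, bond orders sum to 4 (valence 4) → 0 H
  atom 3: C, bond orders sum to 1 (valence 4) → 3 H
  atom 4: C, bond orders sum to 3 (valence 4) → 1 H
  atom 5: C, bond orders sum to 2 (valence 4) → 2 H
  atom 6: C, bond orders sum to 1 (valence 4) → 3 H
  atom 7: C, bond orders sum to 4 (valence 4) → 0 H
  atom 8: C, bond orders sum to 4 (valence 4) → 0 H
  atom 9: C, bond orders sum to 1 (valence 4) → 3 H
Totals → C:8, H:12, O:1.

C8H12O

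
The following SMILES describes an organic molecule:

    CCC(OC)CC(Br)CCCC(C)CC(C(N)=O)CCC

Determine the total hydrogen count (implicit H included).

34

Walk through each heavy atom and fill implicit hydrogens from standard valence (C 4, N 3, O 2, S 2, halogen 1):
  atom 1: C, bond orders sum to 1 (valence 4) → 3 H
  atom 2: C, bond orders sum to 2 (valence 4) → 2 H
  atom 3: C, bond orders sum to 3 (valence 4) → 1 H
  atom 4: O, bond orders sum to 2 (valence 2) → 0 H
  atom 5: C, bond orders sum to 1 (valence 4) → 3 H
  atom 6: C, bond orders sum to 2 (valence 4) → 2 H
  atom 7: C, bond orders sum to 3 (valence 4) → 1 H
  atom 8: Br (halogen, monovalent) → 0 H
  atom 9: C, bond orders sum to 2 (valence 4) → 2 H
  atom 10: C, bond orders sum to 2 (valence 4) → 2 H
  atom 11: C, bond orders sum to 2 (valence 4) → 2 H
  atom 12: C, bond orders sum to 3 (valence 4) → 1 H
  atom 13: C, bond orders sum to 1 (valence 4) → 3 H
  atom 14: C, bond orders sum to 2 (valence 4) → 2 H
  atom 15: C, bond orders sum to 3 (valence 4) → 1 H
  atom 16: C, bond orders sum to 4 (valence 4) → 0 H
  atom 17: N, bond orders sum to 1 (valence 3) → 2 H
  atom 18: O, bond orders sum to 2 (valence 2) → 0 H
  atom 19: C, bond orders sum to 2 (valence 4) → 2 H
  atom 20: C, bond orders sum to 2 (valence 4) → 2 H
  atom 21: C, bond orders sum to 1 (valence 4) → 3 H
Total hydrogens: 34.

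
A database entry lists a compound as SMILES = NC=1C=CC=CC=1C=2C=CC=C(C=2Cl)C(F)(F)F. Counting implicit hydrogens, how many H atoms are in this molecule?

Walk through each heavy atom and fill implicit hydrogens from standard valence (C 4, N 3, O 2, S 2, halogen 1):
  atom 1: N, bond orders sum to 1 (valence 3) → 2 H
  atom 2: C, bond orders sum to 4 (valence 4) → 0 H
  atom 3: C, bond orders sum to 3 (valence 4) → 1 H
  atom 4: C, bond orders sum to 3 (valence 4) → 1 H
  atom 5: C, bond orders sum to 3 (valence 4) → 1 H
  atom 6: C, bond orders sum to 3 (valence 4) → 1 H
  atom 7: C, bond orders sum to 4 (valence 4) → 0 H
  atom 8: C, bond orders sum to 4 (valence 4) → 0 H
  atom 9: C, bond orders sum to 3 (valence 4) → 1 H
  atom 10: C, bond orders sum to 3 (valence 4) → 1 H
  atom 11: C, bond orders sum to 3 (valence 4) → 1 H
  atom 12: C, bond orders sum to 4 (valence 4) → 0 H
  atom 13: C, bond orders sum to 4 (valence 4) → 0 H
  atom 14: Cl (halogen, monovalent) → 0 H
  atom 15: C, bond orders sum to 4 (valence 4) → 0 H
  atom 16: F (halogen, monovalent) → 0 H
  atom 17: F (halogen, monovalent) → 0 H
  atom 18: F (halogen, monovalent) → 0 H
Total hydrogens: 9.

9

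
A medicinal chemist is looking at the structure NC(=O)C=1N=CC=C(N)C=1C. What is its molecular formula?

Walk through each heavy atom and fill implicit hydrogens from standard valence (C 4, N 3, O 2, S 2, halogen 1):
  atom 1: N, bond orders sum to 1 (valence 3) → 2 H
  atom 2: C, bond orders sum to 4 (valence 4) → 0 H
  atom 3: O, bond orders sum to 2 (valence 2) → 0 H
  atom 4: C, bond orders sum to 4 (valence 4) → 0 H
  atom 5: N, bond orders sum to 3 (valence 3) → 0 H
  atom 6: C, bond orders sum to 3 (valence 4) → 1 H
  atom 7: C, bond orders sum to 3 (valence 4) → 1 H
  atom 8: C, bond orders sum to 4 (valence 4) → 0 H
  atom 9: N, bond orders sum to 1 (valence 3) → 2 H
  atom 10: C, bond orders sum to 4 (valence 4) → 0 H
  atom 11: C, bond orders sum to 1 (valence 4) → 3 H
Totals → C:7, H:9, N:3, O:1.
In Hill order: C7H9N3O.

C7H9N3O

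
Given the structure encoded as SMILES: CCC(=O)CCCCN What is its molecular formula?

C7H15NO

Walk through each heavy atom and fill implicit hydrogens from standard valence (C 4, N 3, O 2, S 2, halogen 1):
  atom 1: C, bond orders sum to 1 (valence 4) → 3 H
  atom 2: C, bond orders sum to 2 (valence 4) → 2 H
  atom 3: C, bond orders sum to 4 (valence 4) → 0 H
  atom 4: O, bond orders sum to 2 (valence 2) → 0 H
  atom 5: C, bond orders sum to 2 (valence 4) → 2 H
  atom 6: C, bond orders sum to 2 (valence 4) → 2 H
  atom 7: C, bond orders sum to 2 (valence 4) → 2 H
  atom 8: C, bond orders sum to 2 (valence 4) → 2 H
  atom 9: N, bond orders sum to 1 (valence 3) → 2 H
Totals → C:7, H:15, N:1, O:1.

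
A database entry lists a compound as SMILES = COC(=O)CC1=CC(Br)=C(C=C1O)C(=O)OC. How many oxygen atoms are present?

Scan the SMILES for O atoms (remember two-letter symbols like Cl and Br are single atoms).
Oxygen count: 5.

5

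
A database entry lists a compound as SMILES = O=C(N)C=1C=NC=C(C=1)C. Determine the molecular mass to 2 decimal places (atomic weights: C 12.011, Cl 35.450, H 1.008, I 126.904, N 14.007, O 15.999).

First, the molecular formula is C7H8N2O (counting implicit H from valence).
  C: 7 × 12.011 = 84.077
  H: 8 × 1.008 = 8.064
  N: 2 × 14.007 = 28.014
  O: 1 × 15.999 = 15.999
Sum: 7×12.011 + 8×1.008 + 2×14.007 + 1×15.999 = 136.154 → 136.15 g/mol.

136.15 g/mol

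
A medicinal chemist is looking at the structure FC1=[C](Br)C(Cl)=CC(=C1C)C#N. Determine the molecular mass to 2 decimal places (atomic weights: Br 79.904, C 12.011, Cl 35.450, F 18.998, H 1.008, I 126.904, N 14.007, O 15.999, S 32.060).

First, the molecular formula is C8H4BrClFN (counting implicit H from valence).
  Br: 1 × 79.904 = 79.904
  C: 8 × 12.011 = 96.088
  Cl: 1 × 35.450 = 35.450
  F: 1 × 18.998 = 18.998
  H: 4 × 1.008 = 4.032
  N: 1 × 14.007 = 14.007
Sum: 1×79.904 + 8×12.011 + 1×35.450 + 1×18.998 + 4×1.008 + 1×14.007 = 248.479 → 248.48 g/mol.

248.48 g/mol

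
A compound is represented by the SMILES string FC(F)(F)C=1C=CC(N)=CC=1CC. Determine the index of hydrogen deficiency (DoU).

Degree of unsaturation = (number of rings) + (number of π bonds).
Ring closures in the SMILES: 1.
π bonds: 3 double bonds (each 1 DoU) → 3 DoU from unsaturation.
Total DoU = 1 + 3 = 4.

4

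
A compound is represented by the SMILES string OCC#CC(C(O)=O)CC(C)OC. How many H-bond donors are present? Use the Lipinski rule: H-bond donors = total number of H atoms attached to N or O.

Donors: find every N or O and count the H atoms it carries.
  atom 1 (O): bond orders sum to 1 → 1 H
  atom 7 (O): bond orders sum to 1 → 1 H
  atom 8 (O): bond orders sum to 2 → 0 H
  atom 12 (O): bond orders sum to 2 → 0 H
Lipinski HBD = 2.

2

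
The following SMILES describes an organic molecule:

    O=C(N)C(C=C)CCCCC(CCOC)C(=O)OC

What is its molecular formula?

C14H25NO4

Walk through each heavy atom and fill implicit hydrogens from standard valence (C 4, N 3, O 2, S 2, halogen 1):
  atom 1: O, bond orders sum to 2 (valence 2) → 0 H
  atom 2: C, bond orders sum to 4 (valence 4) → 0 H
  atom 3: N, bond orders sum to 1 (valence 3) → 2 H
  atom 4: C, bond orders sum to 3 (valence 4) → 1 H
  atom 5: C, bond orders sum to 3 (valence 4) → 1 H
  atom 6: C, bond orders sum to 2 (valence 4) → 2 H
  atom 7: C, bond orders sum to 2 (valence 4) → 2 H
  atom 8: C, bond orders sum to 2 (valence 4) → 2 H
  atom 9: C, bond orders sum to 2 (valence 4) → 2 H
  atom 10: C, bond orders sum to 2 (valence 4) → 2 H
  atom 11: C, bond orders sum to 3 (valence 4) → 1 H
  atom 12: C, bond orders sum to 2 (valence 4) → 2 H
  atom 13: C, bond orders sum to 2 (valence 4) → 2 H
  atom 14: O, bond orders sum to 2 (valence 2) → 0 H
  atom 15: C, bond orders sum to 1 (valence 4) → 3 H
  atom 16: C, bond orders sum to 4 (valence 4) → 0 H
  atom 17: O, bond orders sum to 2 (valence 2) → 0 H
  atom 18: O, bond orders sum to 2 (valence 2) → 0 H
  atom 19: C, bond orders sum to 1 (valence 4) → 3 H
Totals → C:14, H:25, N:1, O:4.
In Hill order: C14H25NO4.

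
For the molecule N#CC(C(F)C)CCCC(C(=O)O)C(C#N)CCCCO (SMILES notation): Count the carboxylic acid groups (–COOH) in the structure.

1

The carboxylic acid motif appears at heavy-atom position 11 in the SMILES.
Other groups present: 1 hydroxyl, 2 nitrile.
Carboxylic acid count: 1.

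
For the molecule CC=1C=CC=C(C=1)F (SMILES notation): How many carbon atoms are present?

7

Count every carbon token in the SMILES (each C, including those in ring-closure positions and inside branches).
Carbon count: 7.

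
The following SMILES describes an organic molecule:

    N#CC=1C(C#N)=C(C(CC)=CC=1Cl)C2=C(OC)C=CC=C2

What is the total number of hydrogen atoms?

Walk through each heavy atom and fill implicit hydrogens from standard valence (C 4, N 3, O 2, S 2, halogen 1):
  atom 1: N, bond orders sum to 3 (valence 3) → 0 H
  atom 2: C, bond orders sum to 4 (valence 4) → 0 H
  atom 3: C, bond orders sum to 4 (valence 4) → 0 H
  atom 4: C, bond orders sum to 4 (valence 4) → 0 H
  atom 5: C, bond orders sum to 4 (valence 4) → 0 H
  atom 6: N, bond orders sum to 3 (valence 3) → 0 H
  atom 7: C, bond orders sum to 4 (valence 4) → 0 H
  atom 8: C, bond orders sum to 4 (valence 4) → 0 H
  atom 9: C, bond orders sum to 2 (valence 4) → 2 H
  atom 10: C, bond orders sum to 1 (valence 4) → 3 H
  atom 11: C, bond orders sum to 3 (valence 4) → 1 H
  atom 12: C, bond orders sum to 4 (valence 4) → 0 H
  atom 13: Cl (halogen, monovalent) → 0 H
  atom 14: C, bond orders sum to 4 (valence 4) → 0 H
  atom 15: C, bond orders sum to 4 (valence 4) → 0 H
  atom 16: O, bond orders sum to 2 (valence 2) → 0 H
  atom 17: C, bond orders sum to 1 (valence 4) → 3 H
  atom 18: C, bond orders sum to 3 (valence 4) → 1 H
  atom 19: C, bond orders sum to 3 (valence 4) → 1 H
  atom 20: C, bond orders sum to 3 (valence 4) → 1 H
  atom 21: C, bond orders sum to 3 (valence 4) → 1 H
Total hydrogens: 13.

13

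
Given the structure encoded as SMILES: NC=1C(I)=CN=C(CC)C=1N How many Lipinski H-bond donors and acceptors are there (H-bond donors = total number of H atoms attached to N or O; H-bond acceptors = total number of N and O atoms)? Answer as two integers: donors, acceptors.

4, 3

Donors: find every N or O and count the H atoms it carries.
  atom 1 (N): bond orders sum to 1 → 2 H
  atom 6 (N): bond orders sum to 3 → 0 H
  atom 11 (N): bond orders sum to 1 → 2 H
Lipinski HBD = 4.
Acceptors: N atoms = 3, O atoms = 0 → HBA = 3.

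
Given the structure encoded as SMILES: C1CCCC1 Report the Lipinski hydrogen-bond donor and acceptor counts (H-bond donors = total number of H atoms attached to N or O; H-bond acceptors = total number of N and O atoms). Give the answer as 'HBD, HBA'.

Donors: find every N or O and count the H atoms it carries.
  (no N or O atoms present)
Lipinski HBD = 0.
Acceptors: N atoms = 0, O atoms = 0 → HBA = 0.

0, 0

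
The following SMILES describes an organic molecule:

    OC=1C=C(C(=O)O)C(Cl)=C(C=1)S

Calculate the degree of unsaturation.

Degree of unsaturation = (number of rings) + (number of π bonds).
Ring closures in the SMILES: 1.
π bonds: 4 double bonds (each 1 DoU) → 4 DoU from unsaturation.
Total DoU = 1 + 4 = 5.

5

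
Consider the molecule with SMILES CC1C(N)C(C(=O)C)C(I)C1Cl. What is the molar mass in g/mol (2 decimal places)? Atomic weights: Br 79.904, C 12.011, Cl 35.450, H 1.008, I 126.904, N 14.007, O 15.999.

301.55 g/mol

First, the molecular formula is C8H13ClINO (counting implicit H from valence).
  C: 8 × 12.011 = 96.088
  Cl: 1 × 35.450 = 35.450
  H: 13 × 1.008 = 13.104
  I: 1 × 126.904 = 126.904
  N: 1 × 14.007 = 14.007
  O: 1 × 15.999 = 15.999
Sum: 8×12.011 + 1×35.450 + 13×1.008 + 1×126.904 + 1×14.007 + 1×15.999 = 301.552 → 301.55 g/mol.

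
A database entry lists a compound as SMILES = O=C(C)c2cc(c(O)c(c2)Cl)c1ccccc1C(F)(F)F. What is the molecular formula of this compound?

C15H10ClF3O2

Walk through each heavy atom and fill implicit hydrogens from standard valence (C 4, N 3, O 2, S 2, halogen 1); for lowercase aromatic atoms, an aromatic c carries 1 H when it has two neighbours and 0 H with three, and aromatic n carries 0 H:
  atom 1: O, bond orders sum to 2 (valence 2) → 0 H
  atom 2: C, bond orders sum to 4 (valence 4) → 0 H
  atom 3: C, bond orders sum to 1 (valence 4) → 3 H
  atom 4: aromatic c, 3 neighbours → 0 H
  atom 5: aromatic c, 2 neighbours → 1 H
  atom 6: aromatic c, 3 neighbours → 0 H
  atom 7: aromatic c, 3 neighbours → 0 H
  atom 8: O, bond orders sum to 1 (valence 2) → 1 H
  atom 9: aromatic c, 3 neighbours → 0 H
  atom 10: aromatic c, 2 neighbours → 1 H
  atom 11: Cl (halogen, monovalent) → 0 H
  atom 12: aromatic c, 3 neighbours → 0 H
  atom 13: aromatic c, 2 neighbours → 1 H
  atom 14: aromatic c, 2 neighbours → 1 H
  atom 15: aromatic c, 2 neighbours → 1 H
  atom 16: aromatic c, 2 neighbours → 1 H
  atom 17: aromatic c, 3 neighbours → 0 H
  atom 18: C, bond orders sum to 4 (valence 4) → 0 H
  atom 19: F (halogen, monovalent) → 0 H
  atom 20: F (halogen, monovalent) → 0 H
  atom 21: F (halogen, monovalent) → 0 H
Totals → C:15, H:10, Cl:1, F:3, O:2.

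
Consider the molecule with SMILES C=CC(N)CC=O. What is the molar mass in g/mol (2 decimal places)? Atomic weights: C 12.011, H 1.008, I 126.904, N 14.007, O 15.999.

99.13 g/mol

First, the molecular formula is C5H9NO (counting implicit H from valence).
  C: 5 × 12.011 = 60.055
  H: 9 × 1.008 = 9.072
  N: 1 × 14.007 = 14.007
  O: 1 × 15.999 = 15.999
Sum: 5×12.011 + 9×1.008 + 1×14.007 + 1×15.999 = 99.133 → 99.13 g/mol.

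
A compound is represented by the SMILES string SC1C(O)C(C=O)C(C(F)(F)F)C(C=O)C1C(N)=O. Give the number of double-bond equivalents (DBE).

4

Degree of unsaturation = (number of rings) + (number of π bonds).
Ring closures in the SMILES: 1.
π bonds: 3 double bonds (each 1 DoU) → 3 DoU from unsaturation.
Total DoU = 1 + 3 = 4.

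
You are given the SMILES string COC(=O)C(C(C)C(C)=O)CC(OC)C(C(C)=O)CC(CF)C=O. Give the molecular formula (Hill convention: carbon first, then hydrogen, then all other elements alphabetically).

Walk through each heavy atom and fill implicit hydrogens from standard valence (C 4, N 3, O 2, S 2, halogen 1):
  atom 1: C, bond orders sum to 1 (valence 4) → 3 H
  atom 2: O, bond orders sum to 2 (valence 2) → 0 H
  atom 3: C, bond orders sum to 4 (valence 4) → 0 H
  atom 4: O, bond orders sum to 2 (valence 2) → 0 H
  atom 5: C, bond orders sum to 3 (valence 4) → 1 H
  atom 6: C, bond orders sum to 3 (valence 4) → 1 H
  atom 7: C, bond orders sum to 1 (valence 4) → 3 H
  atom 8: C, bond orders sum to 4 (valence 4) → 0 H
  atom 9: C, bond orders sum to 1 (valence 4) → 3 H
  atom 10: O, bond orders sum to 2 (valence 2) → 0 H
  atom 11: C, bond orders sum to 2 (valence 4) → 2 H
  atom 12: C, bond orders sum to 3 (valence 4) → 1 H
  atom 13: O, bond orders sum to 2 (valence 2) → 0 H
  atom 14: C, bond orders sum to 1 (valence 4) → 3 H
  atom 15: C, bond orders sum to 3 (valence 4) → 1 H
  atom 16: C, bond orders sum to 4 (valence 4) → 0 H
  atom 17: C, bond orders sum to 1 (valence 4) → 3 H
  atom 18: O, bond orders sum to 2 (valence 2) → 0 H
  atom 19: C, bond orders sum to 2 (valence 4) → 2 H
  atom 20: C, bond orders sum to 3 (valence 4) → 1 H
  atom 21: C, bond orders sum to 2 (valence 4) → 2 H
  atom 22: F (halogen, monovalent) → 0 H
  atom 23: C, bond orders sum to 3 (valence 4) → 1 H
  atom 24: O, bond orders sum to 2 (valence 2) → 0 H
Totals → C:17, H:27, F:1, O:6.
In Hill order: C17H27FO6.

C17H27FO6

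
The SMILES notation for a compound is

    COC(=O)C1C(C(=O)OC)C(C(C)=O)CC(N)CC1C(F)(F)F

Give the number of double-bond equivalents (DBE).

4

Degree of unsaturation = (number of rings) + (number of π bonds).
Ring closures in the SMILES: 1.
π bonds: 3 double bonds (each 1 DoU) → 3 DoU from unsaturation.
Total DoU = 1 + 3 = 4.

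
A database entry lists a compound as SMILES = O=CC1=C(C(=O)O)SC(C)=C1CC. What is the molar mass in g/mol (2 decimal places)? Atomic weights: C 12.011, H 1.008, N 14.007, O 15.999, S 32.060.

198.24 g/mol

First, the molecular formula is C9H10O3S (counting implicit H from valence).
  C: 9 × 12.011 = 108.099
  H: 10 × 1.008 = 10.080
  O: 3 × 15.999 = 47.997
  S: 1 × 32.060 = 32.060
Sum: 9×12.011 + 10×1.008 + 3×15.999 + 1×32.060 = 198.236 → 198.24 g/mol.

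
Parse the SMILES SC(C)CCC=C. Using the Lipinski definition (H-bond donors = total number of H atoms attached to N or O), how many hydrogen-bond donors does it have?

Donors: find every N or O and count the H atoms it carries.
  (no N or O atoms present)
Lipinski HBD = 0.

0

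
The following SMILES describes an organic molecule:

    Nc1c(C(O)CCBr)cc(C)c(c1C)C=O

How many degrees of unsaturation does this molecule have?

5

Molecular formula: C12H16BrNO2.
DoU = (2C + 2 + N − H − X) / 2, where X is the halogen count and O/S are ignored.
    = (2·12 + 2 + 1 − 16 − 1) / 2 = 10 / 2 = 5.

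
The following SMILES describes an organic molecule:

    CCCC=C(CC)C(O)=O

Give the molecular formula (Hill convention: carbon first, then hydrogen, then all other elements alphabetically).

Walk through each heavy atom and fill implicit hydrogens from standard valence (C 4, N 3, O 2, S 2, halogen 1):
  atom 1: C, bond orders sum to 1 (valence 4) → 3 H
  atom 2: C, bond orders sum to 2 (valence 4) → 2 H
  atom 3: C, bond orders sum to 2 (valence 4) → 2 H
  atom 4: C, bond orders sum to 3 (valence 4) → 1 H
  atom 5: C, bond orders sum to 4 (valence 4) → 0 H
  atom 6: C, bond orders sum to 2 (valence 4) → 2 H
  atom 7: C, bond orders sum to 1 (valence 4) → 3 H
  atom 8: C, bond orders sum to 4 (valence 4) → 0 H
  atom 9: O, bond orders sum to 1 (valence 2) → 1 H
  atom 10: O, bond orders sum to 2 (valence 2) → 0 H
Totals → C:8, H:14, O:2.
In Hill order: C8H14O2.

C8H14O2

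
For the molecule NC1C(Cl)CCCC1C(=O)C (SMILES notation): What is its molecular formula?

C8H14ClNO

Walk through each heavy atom and fill implicit hydrogens from standard valence (C 4, N 3, O 2, S 2, halogen 1):
  atom 1: N, bond orders sum to 1 (valence 3) → 2 H
  atom 2: C, bond orders sum to 3 (valence 4) → 1 H
  atom 3: C, bond orders sum to 3 (valence 4) → 1 H
  atom 4: Cl (halogen, monovalent) → 0 H
  atom 5: C, bond orders sum to 2 (valence 4) → 2 H
  atom 6: C, bond orders sum to 2 (valence 4) → 2 H
  atom 7: C, bond orders sum to 2 (valence 4) → 2 H
  atom 8: C, bond orders sum to 3 (valence 4) → 1 H
  atom 9: C, bond orders sum to 4 (valence 4) → 0 H
  atom 10: O, bond orders sum to 2 (valence 2) → 0 H
  atom 11: C, bond orders sum to 1 (valence 4) → 3 H
Totals → C:8, H:14, Cl:1, N:1, O:1.
In Hill order: C8H14ClNO.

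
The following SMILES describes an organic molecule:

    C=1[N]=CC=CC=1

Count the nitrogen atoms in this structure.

1

Scan the SMILES for N atoms (remember two-letter symbols like Cl and Br are single atoms).
Nitrogen count: 1.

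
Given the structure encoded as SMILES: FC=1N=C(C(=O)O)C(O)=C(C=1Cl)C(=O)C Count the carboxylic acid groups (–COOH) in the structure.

The carboxylic acid motif appears at heavy-atom position 5 in the SMILES.
Other groups present: 1 hydroxyl, 1 ketone.
Carboxylic acid count: 1.

1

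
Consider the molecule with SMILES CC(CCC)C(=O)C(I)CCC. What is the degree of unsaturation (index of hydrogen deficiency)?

1

Degree of unsaturation = (number of rings) + (number of π bonds).
Ring closures in the SMILES: 0.
π bonds: 1 double bond (each 1 DoU) → 1 DoU from unsaturation.
Total DoU = 0 + 1 = 1.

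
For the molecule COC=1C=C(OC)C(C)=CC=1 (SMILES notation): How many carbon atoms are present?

Count every carbon token in the SMILES (each C, including those in ring-closure positions and inside branches).
Carbon count: 9.

9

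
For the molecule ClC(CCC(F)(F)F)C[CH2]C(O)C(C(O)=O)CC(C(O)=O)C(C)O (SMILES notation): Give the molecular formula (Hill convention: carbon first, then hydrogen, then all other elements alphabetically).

Walk through each heavy atom and fill implicit hydrogens from standard valence (C 4, N 3, O 2, S 2, halogen 1):
  atom 1: Cl (halogen, monovalent) → 0 H
  atom 2: C, bond orders sum to 3 (valence 4) → 1 H
  atom 3: C, bond orders sum to 2 (valence 4) → 2 H
  atom 4: C, bond orders sum to 2 (valence 4) → 2 H
  atom 5: C, bond orders sum to 4 (valence 4) → 0 H
  atom 6: F (halogen, monovalent) → 0 H
  atom 7: F (halogen, monovalent) → 0 H
  atom 8: F (halogen, monovalent) → 0 H
  atom 9: C, bond orders sum to 2 (valence 4) → 2 H
  atom 10: C with explicit H count 2
  atom 11: C, bond orders sum to 3 (valence 4) → 1 H
  atom 12: O, bond orders sum to 1 (valence 2) → 1 H
  atom 13: C, bond orders sum to 3 (valence 4) → 1 H
  atom 14: C, bond orders sum to 4 (valence 4) → 0 H
  atom 15: O, bond orders sum to 1 (valence 2) → 1 H
  atom 16: O, bond orders sum to 2 (valence 2) → 0 H
  atom 17: C, bond orders sum to 2 (valence 4) → 2 H
  atom 18: C, bond orders sum to 3 (valence 4) → 1 H
  atom 19: C, bond orders sum to 4 (valence 4) → 0 H
  atom 20: O, bond orders sum to 1 (valence 2) → 1 H
  atom 21: O, bond orders sum to 2 (valence 2) → 0 H
  atom 22: C, bond orders sum to 3 (valence 4) → 1 H
  atom 23: C, bond orders sum to 1 (valence 4) → 3 H
  atom 24: O, bond orders sum to 1 (valence 2) → 1 H
Totals → C:14, H:22, Cl:1, F:3, O:6.
In Hill order: C14H22ClF3O6.

C14H22ClF3O6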